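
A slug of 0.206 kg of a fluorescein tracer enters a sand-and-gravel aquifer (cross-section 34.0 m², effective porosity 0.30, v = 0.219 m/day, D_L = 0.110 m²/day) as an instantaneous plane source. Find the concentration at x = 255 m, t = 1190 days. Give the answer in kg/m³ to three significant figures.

0.000469 kg/m³

For an instantaneous plane source, C(x,t) = M/(n_e·A·√(4πDt)) · exp(−(x−vt)²/(4Dt)), with n_e·A the pore (flow) area.
Plume center vt = 0.219 × 1190 = 260.61 m, so the well at 255 m is 5.61 m upgradient of the peak.
√(4πDt) = 40.56 m, giving peak height M/(n_e·A·√(4πDt)) = 0.206/(0.30 × 34.0 × 40.56) = 0.0004979 kg/m³.
(x−vt)²/(4Dt) = (-5.61)²/(4 × 0.110 × 1190) = 0.06011; exp(−0.06011) = 0.9417.
C = 0.0004979 × 0.9417 = 0.000469 kg/m³.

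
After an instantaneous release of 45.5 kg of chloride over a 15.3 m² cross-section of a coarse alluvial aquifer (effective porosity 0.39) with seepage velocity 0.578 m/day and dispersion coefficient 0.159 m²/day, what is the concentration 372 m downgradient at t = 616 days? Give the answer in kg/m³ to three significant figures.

0.114 kg/m³

For an instantaneous plane source, C(x,t) = M/(n_e·A·√(4πDt)) · exp(−(x−vt)²/(4Dt)), with n_e·A the pore (flow) area.
Plume center vt = 0.578 × 616 = 356.048 m, so the well at 372 m is 15.952 m downgradient of the peak.
√(4πDt) = 35.08 m, giving peak height M/(n_e·A·√(4πDt)) = 45.5/(0.39 × 15.3 × 35.08) = 0.2174 kg/m³.
(x−vt)²/(4Dt) = (15.952)²/(4 × 0.159 × 616) = 0.6495; exp(−0.6495) = 0.5223.
C = 0.2174 × 0.5223 = 0.114 kg/m³.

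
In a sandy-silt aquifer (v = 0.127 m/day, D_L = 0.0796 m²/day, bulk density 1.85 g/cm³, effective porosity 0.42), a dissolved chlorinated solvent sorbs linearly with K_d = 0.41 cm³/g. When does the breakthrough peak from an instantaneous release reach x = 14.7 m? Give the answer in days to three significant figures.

Retardation factor R = 1 + ρ_b·K_d/n = 1 + 1.85 × 0.41/0.42 = 2.806.
Sorption retards both mechanisms: v_R = v/R = 0.04526 m/day, D_R = D/R = 0.02837 m²/day.
Peak time from v_R²t² + 2D_R t − x² = 0: t = (√(D_R² + v_R²x²) − D_R)/v_R².
√(D_R² + v_R²x²) = √(0.02837² + 0.04526² × 14.7²) = 0.6659; v_R² = 0.002048.
t = (0.6659 − 0.02837)/0.002048 = 311 days.

311 days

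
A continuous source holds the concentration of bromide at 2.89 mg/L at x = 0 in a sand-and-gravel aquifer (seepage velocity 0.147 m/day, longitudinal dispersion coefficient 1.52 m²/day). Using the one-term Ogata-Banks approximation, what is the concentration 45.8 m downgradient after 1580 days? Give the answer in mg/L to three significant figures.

2.88 mg/L

For a continuous step input, C/C₀ ≈ ½·erfc((x−vt)/(2√(Dt))).
vt = 0.147 × 1580 = 232.26 m and 2√(Dt) = 2√(1.52 × 1580) = 98.01 m.
Argument (x−vt)/(2√(Dt)) = (45.8 − 232.26)/98.01 = -1.902; ½·erfc(-1.902) = 0.9964.
C = 2.89 × 0.9964 = 2.88 mg/L.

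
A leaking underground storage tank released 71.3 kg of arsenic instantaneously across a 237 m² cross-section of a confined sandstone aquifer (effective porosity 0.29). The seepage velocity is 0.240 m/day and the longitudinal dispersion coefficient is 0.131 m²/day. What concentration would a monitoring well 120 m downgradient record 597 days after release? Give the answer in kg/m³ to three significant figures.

For an instantaneous plane source, C(x,t) = M/(n_e·A·√(4πDt)) · exp(−(x−vt)²/(4Dt)), with n_e·A the pore (flow) area.
Plume center vt = 0.240 × 597 = 143.28 m, so the well at 120 m is 23.28 m upgradient of the peak.
√(4πDt) = 31.35 m, giving peak height M/(n_e·A·√(4πDt)) = 71.3/(0.29 × 237 × 31.35) = 0.03309 kg/m³.
(x−vt)²/(4Dt) = (-23.28)²/(4 × 0.131 × 597) = 1.732; exp(−1.732) = 0.1769.
C = 0.03309 × 0.1769 = 0.00585 kg/m³.

0.00585 kg/m³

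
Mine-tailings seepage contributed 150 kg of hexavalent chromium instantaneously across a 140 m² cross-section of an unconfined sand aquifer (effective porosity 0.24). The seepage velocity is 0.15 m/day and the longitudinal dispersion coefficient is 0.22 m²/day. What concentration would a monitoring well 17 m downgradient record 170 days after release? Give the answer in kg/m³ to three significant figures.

0.127 kg/m³

For an instantaneous plane source, C(x,t) = M/(n_e·A·√(4πDt)) · exp(−(x−vt)²/(4Dt)), with n_e·A the pore (flow) area.
Plume center vt = 0.15 × 170 = 25.5 m, so the well at 17 m is 8.5 m upgradient of the peak.
√(4πDt) = 21.68 m, giving peak height M/(n_e·A·√(4πDt)) = 150/(0.24 × 140 × 21.68) = 0.2059 kg/m³.
(x−vt)²/(4Dt) = (-8.5)²/(4 × 0.22 × 170) = 0.4830; exp(−0.4830) = 0.6169.
C = 0.2059 × 0.6169 = 0.127 kg/m³.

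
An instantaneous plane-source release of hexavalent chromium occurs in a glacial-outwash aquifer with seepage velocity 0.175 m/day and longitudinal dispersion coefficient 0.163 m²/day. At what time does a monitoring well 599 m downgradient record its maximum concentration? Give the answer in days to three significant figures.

3420 days

For the 1D instantaneous-source solution, setting ∂C/∂t = 0 at fixed x gives v²t² + 2Dt − x² = 0, so t = (√(D² + v²x²) − D)/v².
√(D² + v²x²) = √(0.163² + 0.175² × 599²) = 104.8; v² = 0.030625.
t = (104.8 − 0.163)/0.030625 = 3420 days (vs. the pure-advection estimate x/v = 3420 d).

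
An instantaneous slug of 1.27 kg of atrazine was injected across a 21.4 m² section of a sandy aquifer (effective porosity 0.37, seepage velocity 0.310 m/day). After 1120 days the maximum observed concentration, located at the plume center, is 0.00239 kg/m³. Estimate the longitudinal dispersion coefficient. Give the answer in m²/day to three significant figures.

0.320 m²/day

At the plume center C_max = M/(n_e·A·√(4πDt)), so D = M²/(4πt·(n_e·A·C_max)²).
n_e·A·C_max = 0.37 × 21.4 × 0.00239 = 0.01892 kg/m.
D = 1.27²/(4π × 1120 × 0.01892²) = 0.320 m²/day.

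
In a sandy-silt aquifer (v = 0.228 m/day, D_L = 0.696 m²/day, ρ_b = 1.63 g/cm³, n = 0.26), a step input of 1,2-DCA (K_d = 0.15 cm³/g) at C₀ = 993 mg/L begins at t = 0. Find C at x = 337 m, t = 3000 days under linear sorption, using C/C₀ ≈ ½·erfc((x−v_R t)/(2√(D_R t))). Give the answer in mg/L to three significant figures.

Retardation factor R = 1 + ρ_b·K_d/n = 1 + 1.63 × 0.15/0.26 = 1.940.
Sorption retards both mechanisms: v_R = v/R = 0.1175 m/day, D_R = D/R = 0.3588 m²/day.
v_R·t = 0.1175 × 3000 = 352.5 m; 2√(D_R t) = 65.62 m; argument = (337 − 352.5)/65.62 = -0.2362.
C = C₀ × ½·erfc(-0.2362) = 993 × 0.6308 = 626 mg/L.

626 mg/L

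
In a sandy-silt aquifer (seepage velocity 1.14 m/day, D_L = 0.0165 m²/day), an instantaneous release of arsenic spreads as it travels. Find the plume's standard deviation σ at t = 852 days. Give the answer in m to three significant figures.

Dispersive spreading gives a Gaussian with σ² = 2Dt; advection only shifts the center.
σ = √(2 × 0.0165 × 852) = 5.30 m.

5.30 m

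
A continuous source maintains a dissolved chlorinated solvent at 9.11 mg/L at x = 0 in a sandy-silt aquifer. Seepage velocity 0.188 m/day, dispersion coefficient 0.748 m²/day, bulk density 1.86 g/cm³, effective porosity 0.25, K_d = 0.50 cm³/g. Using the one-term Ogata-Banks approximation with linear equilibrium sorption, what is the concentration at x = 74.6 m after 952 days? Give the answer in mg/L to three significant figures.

0.158 mg/L

Retardation factor R = 1 + ρ_b·K_d/n = 1 + 1.86 × 0.50/0.25 = 4.720.
Sorption retards both mechanisms: v_R = v/R = 0.03983 m/day, D_R = D/R = 0.1585 m²/day.
v_R·t = 0.03983 × 952 = 37.91816 m; 2√(D_R t) = 24.57 m; argument = (74.6 − 37.91816)/24.57 = 1.493.
C = C₀ × ½·erfc(1.493) = 9.11 × 0.01737 = 0.158 mg/L.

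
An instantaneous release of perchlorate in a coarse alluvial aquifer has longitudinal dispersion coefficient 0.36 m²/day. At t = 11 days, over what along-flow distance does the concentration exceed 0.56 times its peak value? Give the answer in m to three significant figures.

The plume is Gaussian with σ = √(2Dt) = √(2 × 0.36 × 11) = 2.814 m.
C/C_peak = exp(−Δx²/(2σ²)) = 0.56 ⇒ Δx = σ·√(−2 ln 0.56) = 2.814 × 1.077 = 3.031 m.
Width = 2Δx = 6.06 m.

6.06 m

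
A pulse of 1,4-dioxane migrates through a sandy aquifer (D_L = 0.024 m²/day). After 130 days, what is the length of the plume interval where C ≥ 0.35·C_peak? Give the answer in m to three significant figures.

7.24 m

The plume is Gaussian with σ = √(2Dt) = √(2 × 0.024 × 130) = 2.498 m.
C/C_peak = exp(−Δx²/(2σ²)) = 0.35 ⇒ Δx = σ·√(−2 ln 0.35) = 2.498 × 1.449 = 3.620 m.
Width = 2Δx = 7.24 m.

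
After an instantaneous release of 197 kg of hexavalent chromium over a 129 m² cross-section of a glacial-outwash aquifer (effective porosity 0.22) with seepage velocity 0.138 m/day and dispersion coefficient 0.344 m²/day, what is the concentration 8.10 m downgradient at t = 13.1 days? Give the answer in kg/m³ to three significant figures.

0.103 kg/m³

For an instantaneous plane source, C(x,t) = M/(n_e·A·√(4πDt)) · exp(−(x−vt)²/(4Dt)), with n_e·A the pore (flow) area.
Plume center vt = 0.138 × 13.1 = 1.8078 m, so the well at 8.10 m is 6.2922 m downgradient of the peak.
√(4πDt) = 7.525 m, giving peak height M/(n_e·A·√(4πDt)) = 197/(0.22 × 129 × 7.525) = 0.9225 kg/m³.
(x−vt)²/(4Dt) = (6.2922)²/(4 × 0.344 × 13.1) = 2.196; exp(−2.196) = 0.1112.
C = 0.9225 × 0.1112 = 0.103 kg/m³.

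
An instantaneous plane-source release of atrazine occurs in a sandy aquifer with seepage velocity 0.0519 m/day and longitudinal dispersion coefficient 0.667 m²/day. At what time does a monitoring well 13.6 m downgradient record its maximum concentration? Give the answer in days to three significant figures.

For the 1D instantaneous-source solution, setting ∂C/∂t = 0 at fixed x gives v²t² + 2Dt − x² = 0, so t = (√(D² + v²x²) − D)/v².
√(D² + v²x²) = √(0.667² + 0.0519² × 13.6²) = 0.9711; v² = 0.00269361.
t = (0.9711 − 0.667)/0.00269361 = 113 days (vs. the pure-advection estimate x/v = 262 d).

113 days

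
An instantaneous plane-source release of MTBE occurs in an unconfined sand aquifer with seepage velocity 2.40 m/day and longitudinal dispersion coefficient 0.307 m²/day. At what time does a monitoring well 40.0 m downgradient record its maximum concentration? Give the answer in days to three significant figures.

16.6 days

For the 1D instantaneous-source solution, setting ∂C/∂t = 0 at fixed x gives v²t² + 2Dt − x² = 0, so t = (√(D² + v²x²) − D)/v².
√(D² + v²x²) = √(0.307² + 2.40² × 40.0²) = 96.00; v² = 5.76.
t = (96.00 − 0.307)/5.76 = 16.6 days (vs. the pure-advection estimate x/v = 16.7 d).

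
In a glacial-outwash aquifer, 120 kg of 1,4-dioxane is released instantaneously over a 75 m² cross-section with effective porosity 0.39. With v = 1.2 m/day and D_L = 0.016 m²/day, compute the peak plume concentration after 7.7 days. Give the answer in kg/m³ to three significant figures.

3.30 kg/m³

The peak of an instantaneous 1D plume sits at x = vt; there the Gaussian factor is 1 and C_max = M/(n_e·A·√(4πDt)), where n_e·A is the pore area the mass is dissolved in.
√(4πDt) = √(4π × 0.016 × 7.7) = 1.244 m, so C_max = 120/(0.39 × 75 × 1.244) = 3.30 kg/m³.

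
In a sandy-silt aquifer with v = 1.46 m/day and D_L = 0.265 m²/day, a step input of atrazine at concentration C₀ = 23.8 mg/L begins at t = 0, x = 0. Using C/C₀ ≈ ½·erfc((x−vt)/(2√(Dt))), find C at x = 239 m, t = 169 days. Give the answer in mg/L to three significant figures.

18.9 mg/L

For a continuous step input, C/C₀ ≈ ½·erfc((x−vt)/(2√(Dt))).
vt = 1.46 × 169 = 246.74 m and 2√(Dt) = 2√(0.265 × 169) = 13.38 m.
Argument (x−vt)/(2√(Dt)) = (239 − 246.74)/13.38 = -0.5785; ½·erfc(-0.5785) = 0.7934.
C = 23.8 × 0.7934 = 18.9 mg/L.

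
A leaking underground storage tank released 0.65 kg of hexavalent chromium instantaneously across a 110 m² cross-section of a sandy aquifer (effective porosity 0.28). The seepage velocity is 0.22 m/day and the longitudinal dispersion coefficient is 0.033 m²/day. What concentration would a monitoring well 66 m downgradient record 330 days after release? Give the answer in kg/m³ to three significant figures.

For an instantaneous plane source, C(x,t) = M/(n_e·A·√(4πDt)) · exp(−(x−vt)²/(4Dt)), with n_e·A the pore (flow) area.
Plume center vt = 0.22 × 330 = 72.6 m, so the well at 66 m is 6.6 m upgradient of the peak.
√(4πDt) = 11.70 m, giving peak height M/(n_e·A·√(4πDt)) = 0.65/(0.28 × 110 × 11.70) = 0.001804 kg/m³.
(x−vt)²/(4Dt) = (-6.6)²/(4 × 0.033 × 330) = 1.000; exp(−1.000) = 0.3679.
C = 0.001804 × 0.3679 = 0.000664 kg/m³.

0.000664 kg/m³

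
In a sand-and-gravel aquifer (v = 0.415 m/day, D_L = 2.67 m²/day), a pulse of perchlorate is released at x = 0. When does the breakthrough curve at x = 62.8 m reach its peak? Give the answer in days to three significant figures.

For the 1D instantaneous-source solution, setting ∂C/∂t = 0 at fixed x gives v²t² + 2Dt − x² = 0, so t = (√(D² + v²x²) − D)/v².
√(D² + v²x²) = √(2.67² + 0.415² × 62.8²) = 26.20; v² = 0.172225.
t = (26.20 − 2.67)/0.172225 = 137 days (vs. the pure-advection estimate x/v = 151 d).

137 days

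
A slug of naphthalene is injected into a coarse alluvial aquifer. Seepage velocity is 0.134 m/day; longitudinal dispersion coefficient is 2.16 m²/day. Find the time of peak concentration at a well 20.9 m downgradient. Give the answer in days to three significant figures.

76.7 days

For the 1D instantaneous-source solution, setting ∂C/∂t = 0 at fixed x gives v²t² + 2Dt − x² = 0, so t = (√(D² + v²x²) − D)/v².
√(D² + v²x²) = √(2.16² + 0.134² × 20.9²) = 3.537; v² = 0.017956.
t = (3.537 − 2.16)/0.017956 = 76.7 days (vs. the pure-advection estimate x/v = 156 d).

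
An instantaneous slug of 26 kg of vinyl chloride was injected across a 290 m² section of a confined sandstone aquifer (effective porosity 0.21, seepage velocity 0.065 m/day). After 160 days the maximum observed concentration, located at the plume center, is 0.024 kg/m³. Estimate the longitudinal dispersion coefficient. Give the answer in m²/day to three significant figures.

0.157 m²/day

At the plume center C_max = M/(n_e·A·√(4πDt)), so D = M²/(4πt·(n_e·A·C_max)²).
n_e·A·C_max = 0.21 × 290 × 0.024 = 1.462 kg/m.
D = 26²/(4π × 160 × 1.462²) = 0.157 m²/day.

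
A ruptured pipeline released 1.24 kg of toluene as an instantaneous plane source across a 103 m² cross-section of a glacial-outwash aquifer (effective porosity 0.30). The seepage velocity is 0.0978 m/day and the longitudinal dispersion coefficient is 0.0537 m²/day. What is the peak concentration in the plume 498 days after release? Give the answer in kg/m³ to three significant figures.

The peak of an instantaneous 1D plume sits at x = vt; there the Gaussian factor is 1 and C_max = M/(n_e·A·√(4πDt)), where n_e·A is the pore area the mass is dissolved in.
√(4πDt) = √(4π × 0.0537 × 498) = 18.33 m, so C_max = 1.24/(0.30 × 103 × 18.33) = 0.00219 kg/m³.

0.00219 kg/m³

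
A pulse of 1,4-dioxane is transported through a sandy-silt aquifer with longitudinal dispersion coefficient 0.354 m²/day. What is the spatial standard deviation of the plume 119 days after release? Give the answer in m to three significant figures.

Dispersive spreading gives a Gaussian with σ² = 2Dt; advection only shifts the center.
σ = √(2 × 0.354 × 119) = 9.18 m.

9.18 m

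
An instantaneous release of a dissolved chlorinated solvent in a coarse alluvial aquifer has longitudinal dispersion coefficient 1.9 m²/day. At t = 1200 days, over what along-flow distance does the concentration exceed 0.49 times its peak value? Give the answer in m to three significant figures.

161 m

The plume is Gaussian with σ = √(2Dt) = √(2 × 1.9 × 1200) = 67.53 m.
C/C_peak = exp(−Δx²/(2σ²)) = 0.49 ⇒ Δx = σ·√(−2 ln 0.49) = 67.53 × 1.194 = 80.63 m.
Width = 2Δx = 161 m.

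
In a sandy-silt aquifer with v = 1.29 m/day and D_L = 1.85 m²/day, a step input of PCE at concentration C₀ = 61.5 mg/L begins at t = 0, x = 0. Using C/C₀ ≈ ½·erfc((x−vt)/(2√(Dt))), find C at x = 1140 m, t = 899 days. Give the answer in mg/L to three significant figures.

39.0 mg/L

For a continuous step input, C/C₀ ≈ ½·erfc((x−vt)/(2√(Dt))).
vt = 1.29 × 899 = 1159.71 m and 2√(Dt) = 2√(1.85 × 899) = 81.56 m.
Argument (x−vt)/(2√(Dt)) = (1140 − 1159.71)/81.56 = -0.2417; ½·erfc(-0.2417) = 0.6338.
C = 61.5 × 0.6338 = 39.0 mg/L.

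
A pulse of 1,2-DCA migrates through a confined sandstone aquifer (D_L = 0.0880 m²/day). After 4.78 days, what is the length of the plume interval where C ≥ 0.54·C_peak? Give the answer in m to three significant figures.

2.04 m

The plume is Gaussian with σ = √(2Dt) = √(2 × 0.0880 × 4.78) = 0.9172 m.
C/C_peak = exp(−Δx²/(2σ²)) = 0.54 ⇒ Δx = σ·√(−2 ln 0.54) = 0.9172 × 1.110 = 1.018 m.
Width = 2Δx = 2.04 m.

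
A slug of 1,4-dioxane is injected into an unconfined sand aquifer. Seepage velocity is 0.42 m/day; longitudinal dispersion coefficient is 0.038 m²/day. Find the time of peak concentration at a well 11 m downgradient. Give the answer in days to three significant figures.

26.0 days

For the 1D instantaneous-source solution, setting ∂C/∂t = 0 at fixed x gives v²t² + 2Dt − x² = 0, so t = (√(D² + v²x²) − D)/v².
√(D² + v²x²) = √(0.038² + 0.42² × 11²) = 4.620; v² = 0.1764.
t = (4.620 − 0.038)/0.1764 = 26.0 days (vs. the pure-advection estimate x/v = 26.2 d).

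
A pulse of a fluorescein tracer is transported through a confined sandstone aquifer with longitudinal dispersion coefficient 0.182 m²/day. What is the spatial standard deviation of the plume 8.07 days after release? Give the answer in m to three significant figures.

Dispersive spreading gives a Gaussian with σ² = 2Dt; advection only shifts the center.
σ = √(2 × 0.182 × 8.07) = 1.71 m.

1.71 m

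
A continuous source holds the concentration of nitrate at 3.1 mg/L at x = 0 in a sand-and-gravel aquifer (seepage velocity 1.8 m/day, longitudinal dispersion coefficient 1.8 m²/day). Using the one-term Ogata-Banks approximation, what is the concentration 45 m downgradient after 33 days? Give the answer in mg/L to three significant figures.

For a continuous step input, C/C₀ ≈ ½·erfc((x−vt)/(2√(Dt))).
vt = 1.8 × 33 = 59.4 m and 2√(Dt) = 2√(1.8 × 33) = 15.41 m.
Argument (x−vt)/(2√(Dt)) = (45 − 59.4)/15.41 = -0.9345; ½·erfc(-0.9345) = 0.9068.
C = 3.1 × 0.9068 = 2.81 mg/L.

2.81 mg/L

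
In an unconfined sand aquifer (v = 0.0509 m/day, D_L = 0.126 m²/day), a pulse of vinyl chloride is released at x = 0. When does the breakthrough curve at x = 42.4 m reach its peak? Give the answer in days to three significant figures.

786 days

For the 1D instantaneous-source solution, setting ∂C/∂t = 0 at fixed x gives v²t² + 2Dt − x² = 0, so t = (√(D² + v²x²) − D)/v².
√(D² + v²x²) = √(0.126² + 0.0509² × 42.4²) = 2.162; v² = 0.00259081.
t = (2.162 − 0.126)/0.00259081 = 786 days (vs. the pure-advection estimate x/v = 833 d).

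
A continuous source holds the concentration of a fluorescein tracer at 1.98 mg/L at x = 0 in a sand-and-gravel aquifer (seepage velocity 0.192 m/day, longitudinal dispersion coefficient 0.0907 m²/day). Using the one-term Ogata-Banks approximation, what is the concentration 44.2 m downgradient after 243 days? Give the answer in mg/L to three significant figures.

1.28 mg/L

For a continuous step input, C/C₀ ≈ ½·erfc((x−vt)/(2√(Dt))).
vt = 0.192 × 243 = 46.656 m and 2√(Dt) = 2√(0.0907 × 243) = 9.389 m.
Argument (x−vt)/(2√(Dt)) = (44.2 − 46.656)/9.389 = -0.2616; ½·erfc(-0.2616) = 0.6443.
C = 1.98 × 0.6443 = 1.28 mg/L.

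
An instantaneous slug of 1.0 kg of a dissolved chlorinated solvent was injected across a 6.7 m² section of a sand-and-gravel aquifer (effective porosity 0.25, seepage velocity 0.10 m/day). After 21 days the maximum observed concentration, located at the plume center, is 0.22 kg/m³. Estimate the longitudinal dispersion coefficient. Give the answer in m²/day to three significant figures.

At the plume center C_max = M/(n_e·A·√(4πDt)), so D = M²/(4πt·(n_e·A·C_max)²).
n_e·A·C_max = 0.25 × 6.7 × 0.22 = 0.3685 kg/m.
D = 1.0²/(4π × 21 × 0.3685²) = 0.0279 m²/day.

0.0279 m²/day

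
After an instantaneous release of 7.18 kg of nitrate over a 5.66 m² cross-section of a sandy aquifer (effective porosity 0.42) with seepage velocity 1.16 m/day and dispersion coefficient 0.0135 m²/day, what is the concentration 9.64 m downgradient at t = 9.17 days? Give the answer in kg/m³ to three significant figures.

0.325 kg/m³

For an instantaneous plane source, C(x,t) = M/(n_e·A·√(4πDt)) · exp(−(x−vt)²/(4Dt)), with n_e·A the pore (flow) area.
Plume center vt = 1.16 × 9.17 = 10.6372 m, so the well at 9.64 m is 0.9972 m upgradient of the peak.
√(4πDt) = 1.247 m, giving peak height M/(n_e·A·√(4πDt)) = 7.18/(0.42 × 5.66 × 1.247) = 2.422 kg/m³.
(x−vt)²/(4Dt) = (-0.9972)²/(4 × 0.0135 × 9.17) = 2.008; exp(−2.008) = 0.1343.
C = 2.422 × 0.1343 = 0.325 kg/m³.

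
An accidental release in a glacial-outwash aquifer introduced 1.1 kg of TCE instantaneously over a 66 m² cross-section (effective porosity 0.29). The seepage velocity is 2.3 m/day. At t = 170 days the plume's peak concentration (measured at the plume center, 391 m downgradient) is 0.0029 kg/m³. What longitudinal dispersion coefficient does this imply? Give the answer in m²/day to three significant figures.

At the plume center C_max = M/(n_e·A·√(4πDt)), so D = M²/(4πt·(n_e·A·C_max)²).
n_e·A·C_max = 0.29 × 66 × 0.0029 = 0.05551 kg/m.
D = 1.1²/(4π × 170 × 0.05551²) = 0.184 m²/day.

0.184 m²/day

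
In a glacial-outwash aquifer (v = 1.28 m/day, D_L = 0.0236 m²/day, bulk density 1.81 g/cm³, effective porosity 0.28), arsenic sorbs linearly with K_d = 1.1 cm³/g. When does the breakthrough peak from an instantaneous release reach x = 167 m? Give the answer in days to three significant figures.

1060 days

Retardation factor R = 1 + ρ_b·K_d/n = 1 + 1.81 × 1.1/0.28 = 8.111.
Sorption retards both mechanisms: v_R = v/R = 0.1578 m/day, D_R = D/R = 0.002910 m²/day.
Peak time from v_R²t² + 2D_R t − x² = 0: t = (√(D_R² + v_R²x²) − D_R)/v_R².
√(D_R² + v_R²x²) = √(0.002910² + 0.1578² × 167²) = 26.35; v_R² = 0.02490.
t = (26.35 − 0.002910)/0.02490 = 1060 days.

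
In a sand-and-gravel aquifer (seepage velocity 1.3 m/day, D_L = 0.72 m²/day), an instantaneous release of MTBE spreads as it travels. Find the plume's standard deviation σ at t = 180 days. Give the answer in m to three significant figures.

Dispersive spreading gives a Gaussian with σ² = 2Dt; advection only shifts the center.
σ = √(2 × 0.72 × 180) = 16.1 m.

16.1 m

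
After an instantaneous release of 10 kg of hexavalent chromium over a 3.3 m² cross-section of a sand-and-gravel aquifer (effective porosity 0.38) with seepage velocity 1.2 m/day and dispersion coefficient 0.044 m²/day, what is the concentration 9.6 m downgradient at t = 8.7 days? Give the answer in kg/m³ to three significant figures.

2.29 kg/m³

For an instantaneous plane source, C(x,t) = M/(n_e·A·√(4πDt)) · exp(−(x−vt)²/(4Dt)), with n_e·A the pore (flow) area.
Plume center vt = 1.2 × 8.7 = 10.44 m, so the well at 9.6 m is 0.84 m upgradient of the peak.
√(4πDt) = 2.193 m, giving peak height M/(n_e·A·√(4πDt)) = 10/(0.38 × 3.3 × 2.193) = 3.636 kg/m³.
(x−vt)²/(4Dt) = (-0.84)²/(4 × 0.044 × 8.7) = 0.4608; exp(−0.4608) = 0.6308.
C = 3.636 × 0.6308 = 2.29 kg/m³.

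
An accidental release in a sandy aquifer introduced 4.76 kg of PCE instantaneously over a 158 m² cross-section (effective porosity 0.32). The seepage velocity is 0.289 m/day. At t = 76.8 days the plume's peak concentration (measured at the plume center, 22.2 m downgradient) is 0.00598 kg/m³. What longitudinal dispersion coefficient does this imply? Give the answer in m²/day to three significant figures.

0.257 m²/day

At the plume center C_max = M/(n_e·A·√(4πDt)), so D = M²/(4πt·(n_e·A·C_max)²).
n_e·A·C_max = 0.32 × 158 × 0.00598 = 0.3023 kg/m.
D = 4.76²/(4π × 76.8 × 0.3023²) = 0.257 m²/day.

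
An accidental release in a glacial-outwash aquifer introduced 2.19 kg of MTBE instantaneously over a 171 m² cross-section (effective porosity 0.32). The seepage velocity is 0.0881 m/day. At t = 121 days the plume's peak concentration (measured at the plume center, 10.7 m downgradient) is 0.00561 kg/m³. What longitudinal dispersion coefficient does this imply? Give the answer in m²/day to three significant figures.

At the plume center C_max = M/(n_e·A·√(4πDt)), so D = M²/(4πt·(n_e·A·C_max)²).
n_e·A·C_max = 0.32 × 171 × 0.00561 = 0.3070 kg/m.
D = 2.19²/(4π × 121 × 0.3070²) = 0.0335 m²/day.

0.0335 m²/day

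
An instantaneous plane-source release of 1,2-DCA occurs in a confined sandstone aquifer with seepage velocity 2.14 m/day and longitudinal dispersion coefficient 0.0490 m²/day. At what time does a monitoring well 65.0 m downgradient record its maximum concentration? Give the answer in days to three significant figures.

For the 1D instantaneous-source solution, setting ∂C/∂t = 0 at fixed x gives v²t² + 2Dt − x² = 0, so t = (√(D² + v²x²) − D)/v².
√(D² + v²x²) = √(0.0490² + 2.14² × 65.0²) = 139.1; v² = 4.5796.
t = (139.1 − 0.0490)/4.5796 = 30.4 days (vs. the pure-advection estimate x/v = 30.4 d).

30.4 days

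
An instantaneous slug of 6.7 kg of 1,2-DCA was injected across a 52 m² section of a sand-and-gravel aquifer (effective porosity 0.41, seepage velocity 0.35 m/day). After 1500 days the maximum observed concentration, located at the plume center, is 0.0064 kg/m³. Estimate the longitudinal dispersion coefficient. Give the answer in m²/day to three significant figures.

0.128 m²/day

At the plume center C_max = M/(n_e·A·√(4πDt)), so D = M²/(4πt·(n_e·A·C_max)²).
n_e·A·C_max = 0.41 × 52 × 0.0064 = 0.1364 kg/m.
D = 6.7²/(4π × 1500 × 0.1364²) = 0.128 m²/day.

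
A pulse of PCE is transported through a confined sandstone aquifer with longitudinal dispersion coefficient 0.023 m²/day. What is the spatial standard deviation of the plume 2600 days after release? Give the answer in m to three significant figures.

10.9 m

Dispersive spreading gives a Gaussian with σ² = 2Dt; advection only shifts the center.
σ = √(2 × 0.023 × 2600) = 10.9 m.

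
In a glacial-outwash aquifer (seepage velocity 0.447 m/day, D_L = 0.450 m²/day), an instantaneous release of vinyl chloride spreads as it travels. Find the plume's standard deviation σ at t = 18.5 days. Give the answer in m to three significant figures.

Dispersive spreading gives a Gaussian with σ² = 2Dt; advection only shifts the center.
σ = √(2 × 0.450 × 18.5) = 4.08 m.

4.08 m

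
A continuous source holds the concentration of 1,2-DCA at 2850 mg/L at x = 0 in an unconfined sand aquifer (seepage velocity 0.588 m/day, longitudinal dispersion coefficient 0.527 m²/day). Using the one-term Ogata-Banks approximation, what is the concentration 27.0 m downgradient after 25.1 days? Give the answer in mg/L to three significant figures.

24.7 mg/L

For a continuous step input, C/C₀ ≈ ½·erfc((x−vt)/(2√(Dt))).
vt = 0.588 × 25.1 = 14.7588 m and 2√(Dt) = 2√(0.527 × 25.1) = 7.274 m.
Argument (x−vt)/(2√(Dt)) = (27.0 − 14.7588)/7.274 = 1.683; ½·erfc(1.683) = 0.008653.
C = 2850 × 0.008653 = 24.7 mg/L.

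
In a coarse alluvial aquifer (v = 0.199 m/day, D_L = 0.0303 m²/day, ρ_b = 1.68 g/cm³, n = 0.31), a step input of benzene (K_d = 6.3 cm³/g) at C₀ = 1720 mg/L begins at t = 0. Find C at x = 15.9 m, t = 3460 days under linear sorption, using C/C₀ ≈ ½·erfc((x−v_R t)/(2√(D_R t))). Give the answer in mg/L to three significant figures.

1610 mg/L

Retardation factor R = 1 + ρ_b·K_d/n = 1 + 1.68 × 6.3/0.31 = 35.14.
Sorption retards both mechanisms: v_R = v/R = 0.005663 m/day, D_R = D/R = 0.0008623 m²/day.
v_R·t = 0.005663 × 3460 = 19.59398 m; 2√(D_R t) = 3.455 m; argument = (15.9 − 19.59398)/3.455 = -1.069.
C = C₀ × ½·erfc(-1.069) = 1720 × 0.9347 = 1610 mg/L.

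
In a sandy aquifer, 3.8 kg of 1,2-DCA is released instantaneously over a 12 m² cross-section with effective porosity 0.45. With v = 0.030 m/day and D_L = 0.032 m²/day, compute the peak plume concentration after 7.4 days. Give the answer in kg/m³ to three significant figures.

0.408 kg/m³

The peak of an instantaneous 1D plume sits at x = vt; there the Gaussian factor is 1 and C_max = M/(n_e·A·√(4πDt)), where n_e·A is the pore area the mass is dissolved in.
√(4πDt) = √(4π × 0.032 × 7.4) = 1.725 m, so C_max = 3.8/(0.45 × 12 × 1.725) = 0.408 kg/m³.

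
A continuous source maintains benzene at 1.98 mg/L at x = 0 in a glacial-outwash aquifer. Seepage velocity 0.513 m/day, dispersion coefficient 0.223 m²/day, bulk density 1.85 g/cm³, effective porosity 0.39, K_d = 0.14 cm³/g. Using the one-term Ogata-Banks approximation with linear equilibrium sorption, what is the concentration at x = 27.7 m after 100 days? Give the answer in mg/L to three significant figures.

Retardation factor R = 1 + ρ_b·K_d/n = 1 + 1.85 × 0.14/0.39 = 1.664.
Sorption retards both mechanisms: v_R = v/R = 0.3083 m/day, D_R = D/R = 0.1340 m²/day.
v_R·t = 0.3083 × 100 = 30.83 m; 2√(D_R t) = 7.321 m; argument = (27.7 − 30.83)/7.321 = -0.4275.
C = C₀ × ½·erfc(-0.4275) = 1.98 × 0.7273 = 1.44 mg/L.

1.44 mg/L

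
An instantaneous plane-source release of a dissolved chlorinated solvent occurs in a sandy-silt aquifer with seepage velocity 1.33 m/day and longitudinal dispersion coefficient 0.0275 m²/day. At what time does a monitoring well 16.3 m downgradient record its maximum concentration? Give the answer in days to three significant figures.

12.2 days

For the 1D instantaneous-source solution, setting ∂C/∂t = 0 at fixed x gives v²t² + 2Dt − x² = 0, so t = (√(D² + v²x²) − D)/v².
√(D² + v²x²) = √(0.0275² + 1.33² × 16.3²) = 21.68; v² = 1.7689.
t = (21.68 − 0.0275)/1.7689 = 12.2 days (vs. the pure-advection estimate x/v = 12.3 d).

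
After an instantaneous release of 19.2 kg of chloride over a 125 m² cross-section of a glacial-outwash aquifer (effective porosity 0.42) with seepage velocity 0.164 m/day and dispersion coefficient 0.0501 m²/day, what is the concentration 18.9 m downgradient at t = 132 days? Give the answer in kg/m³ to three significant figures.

0.0302 kg/m³

For an instantaneous plane source, C(x,t) = M/(n_e·A·√(4πDt)) · exp(−(x−vt)²/(4Dt)), with n_e·A the pore (flow) area.
Plume center vt = 0.164 × 132 = 21.648 m, so the well at 18.9 m is 2.748 m upgradient of the peak.
√(4πDt) = 9.116 m, giving peak height M/(n_e·A·√(4πDt)) = 19.2/(0.42 × 125 × 9.116) = 0.04012 kg/m³.
(x−vt)²/(4Dt) = (-2.748)²/(4 × 0.0501 × 132) = 0.2855; exp(−0.2855) = 0.7516.
C = 0.04012 × 0.7516 = 0.0302 kg/m³.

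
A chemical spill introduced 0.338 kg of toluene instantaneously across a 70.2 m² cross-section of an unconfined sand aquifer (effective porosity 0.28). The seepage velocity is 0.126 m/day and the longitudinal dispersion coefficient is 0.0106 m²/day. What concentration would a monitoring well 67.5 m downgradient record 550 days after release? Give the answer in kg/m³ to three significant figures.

0.00175 kg/m³

For an instantaneous plane source, C(x,t) = M/(n_e·A·√(4πDt)) · exp(−(x−vt)²/(4Dt)), with n_e·A the pore (flow) area.
Plume center vt = 0.126 × 550 = 69.3 m, so the well at 67.5 m is 1.8 m upgradient of the peak.
√(4πDt) = 8.559 m, giving peak height M/(n_e·A·√(4πDt)) = 0.338/(0.28 × 70.2 × 8.559) = 0.002009 kg/m³.
(x−vt)²/(4Dt) = (-1.8)²/(4 × 0.0106 × 550) = 0.1389; exp(−0.1389) = 0.8703.
C = 0.002009 × 0.8703 = 0.00175 kg/m³.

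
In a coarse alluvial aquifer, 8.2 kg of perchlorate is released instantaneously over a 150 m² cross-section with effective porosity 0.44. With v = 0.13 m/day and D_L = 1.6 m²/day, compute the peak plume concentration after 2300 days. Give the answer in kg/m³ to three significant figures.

The peak of an instantaneous 1D plume sits at x = vt; there the Gaussian factor is 1 and C_max = M/(n_e·A·√(4πDt)), where n_e·A is the pore area the mass is dissolved in.
√(4πDt) = √(4π × 1.6 × 2300) = 215.0 m, so C_max = 8.2/(0.44 × 150 × 215.0) = 0.000578 kg/m³.

0.000578 kg/m³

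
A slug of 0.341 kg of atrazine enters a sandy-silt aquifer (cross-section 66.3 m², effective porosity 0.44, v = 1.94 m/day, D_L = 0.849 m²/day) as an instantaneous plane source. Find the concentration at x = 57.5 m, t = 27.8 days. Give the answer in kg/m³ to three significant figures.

For an instantaneous plane source, C(x,t) = M/(n_e·A·√(4πDt)) · exp(−(x−vt)²/(4Dt)), with n_e·A the pore (flow) area.
Plume center vt = 1.94 × 27.8 = 53.932 m, so the well at 57.5 m is 3.568 m downgradient of the peak.
√(4πDt) = 17.22 m, giving peak height M/(n_e·A·√(4πDt)) = 0.341/(0.44 × 66.3 × 17.22) = 0.0006788 kg/m³.
(x−vt)²/(4Dt) = (3.568)²/(4 × 0.849 × 27.8) = 0.1348; exp(−0.1348) = 0.8739.
C = 0.0006788 × 0.8739 = 0.000593 kg/m³.

0.000593 kg/m³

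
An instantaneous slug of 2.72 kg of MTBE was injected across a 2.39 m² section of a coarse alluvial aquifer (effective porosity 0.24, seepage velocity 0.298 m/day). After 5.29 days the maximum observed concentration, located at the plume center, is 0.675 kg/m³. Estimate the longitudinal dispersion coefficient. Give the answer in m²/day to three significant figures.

At the plume center C_max = M/(n_e·A·√(4πDt)), so D = M²/(4πt·(n_e·A·C_max)²).
n_e·A·C_max = 0.24 × 2.39 × 0.675 = 0.3872 kg/m.
D = 2.72²/(4π × 5.29 × 0.3872²) = 0.742 m²/day.

0.742 m²/day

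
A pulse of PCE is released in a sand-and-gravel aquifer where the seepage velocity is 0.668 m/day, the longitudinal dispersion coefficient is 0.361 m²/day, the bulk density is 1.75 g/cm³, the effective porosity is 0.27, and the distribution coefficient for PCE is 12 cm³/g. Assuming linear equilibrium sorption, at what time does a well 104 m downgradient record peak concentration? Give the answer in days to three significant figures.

12200 days

Retardation factor R = 1 + ρ_b·K_d/n = 1 + 1.75 × 12/0.27 = 78.78.
Sorption retards both mechanisms: v_R = v/R = 0.008479 m/day, D_R = D/R = 0.004582 m²/day.
Peak time from v_R²t² + 2D_R t − x² = 0: t = (√(D_R² + v_R²x²) − D_R)/v_R².
√(D_R² + v_R²x²) = √(0.004582² + 0.008479² × 104²) = 0.8818; v_R² = 7.189e-05.
t = (0.8818 − 0.004582)/7.189e-05 = 12200 days.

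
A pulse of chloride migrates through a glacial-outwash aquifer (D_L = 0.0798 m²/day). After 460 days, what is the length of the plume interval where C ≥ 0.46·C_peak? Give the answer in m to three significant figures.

The plume is Gaussian with σ = √(2Dt) = √(2 × 0.0798 × 460) = 8.568 m.
C/C_peak = exp(−Δx²/(2σ²)) = 0.46 ⇒ Δx = σ·√(−2 ln 0.46) = 8.568 × 1.246 = 10.68 m.
Width = 2Δx = 21.4 m.

21.4 m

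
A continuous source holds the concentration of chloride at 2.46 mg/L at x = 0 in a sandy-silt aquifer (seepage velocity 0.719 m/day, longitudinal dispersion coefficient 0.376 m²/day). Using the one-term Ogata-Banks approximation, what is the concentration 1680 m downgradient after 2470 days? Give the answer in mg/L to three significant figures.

For a continuous step input, C/C₀ ≈ ½·erfc((x−vt)/(2√(Dt))).
vt = 0.719 × 2470 = 1775.93 m and 2√(Dt) = 2√(0.376 × 2470) = 60.95 m.
Argument (x−vt)/(2√(Dt)) = (1680 − 1775.93)/60.95 = -1.574; ½·erfc(-1.574) = 0.9870.
C = 2.46 × 0.9870 = 2.43 mg/L.

2.43 mg/L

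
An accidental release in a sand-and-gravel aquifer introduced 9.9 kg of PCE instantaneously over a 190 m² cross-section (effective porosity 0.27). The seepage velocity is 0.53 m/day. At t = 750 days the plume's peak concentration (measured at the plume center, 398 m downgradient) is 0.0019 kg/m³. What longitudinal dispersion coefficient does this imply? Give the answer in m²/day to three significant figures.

At the plume center C_max = M/(n_e·A·√(4πDt)), so D = M²/(4πt·(n_e·A·C_max)²).
n_e·A·C_max = 0.27 × 190 × 0.0019 = 0.09747 kg/m.
D = 9.9²/(4π × 750 × 0.09747²) = 1.09 m²/day.

1.09 m²/day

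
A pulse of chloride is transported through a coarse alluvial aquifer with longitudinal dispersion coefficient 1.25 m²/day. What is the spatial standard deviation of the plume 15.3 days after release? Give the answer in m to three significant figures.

6.18 m

Dispersive spreading gives a Gaussian with σ² = 2Dt; advection only shifts the center.
σ = √(2 × 1.25 × 15.3) = 6.18 m.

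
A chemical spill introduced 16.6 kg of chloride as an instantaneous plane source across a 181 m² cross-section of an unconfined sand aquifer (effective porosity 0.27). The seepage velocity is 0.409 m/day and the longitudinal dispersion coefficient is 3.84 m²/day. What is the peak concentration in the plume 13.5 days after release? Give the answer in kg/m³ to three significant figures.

The peak of an instantaneous 1D plume sits at x = vt; there the Gaussian factor is 1 and C_max = M/(n_e·A·√(4πDt)), where n_e·A is the pore area the mass is dissolved in.
√(4πDt) = √(4π × 3.84 × 13.5) = 25.52 m, so C_max = 16.6/(0.27 × 181 × 25.52) = 0.0133 kg/m³.

0.0133 kg/m³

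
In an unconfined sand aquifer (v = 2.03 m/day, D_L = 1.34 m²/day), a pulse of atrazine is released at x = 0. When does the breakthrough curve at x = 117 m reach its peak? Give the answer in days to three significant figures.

For the 1D instantaneous-source solution, setting ∂C/∂t = 0 at fixed x gives v²t² + 2Dt − x² = 0, so t = (√(D² + v²x²) − D)/v².
√(D² + v²x²) = √(1.34² + 2.03² × 117²) = 237.5; v² = 4.1209.
t = (237.5 − 1.34)/4.1209 = 57.3 days (vs. the pure-advection estimate x/v = 57.6 d).

57.3 days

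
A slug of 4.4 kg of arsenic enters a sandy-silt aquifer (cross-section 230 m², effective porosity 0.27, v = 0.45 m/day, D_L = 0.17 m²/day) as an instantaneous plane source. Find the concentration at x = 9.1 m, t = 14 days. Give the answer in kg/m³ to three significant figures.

0.00569 kg/m³

For an instantaneous plane source, C(x,t) = M/(n_e·A·√(4πDt)) · exp(−(x−vt)²/(4Dt)), with n_e·A the pore (flow) area.
Plume center vt = 0.45 × 14 = 6.3 m, so the well at 9.1 m is 2.8 m downgradient of the peak.
√(4πDt) = 5.469 m, giving peak height M/(n_e·A·√(4πDt)) = 4.4/(0.27 × 230 × 5.469) = 0.01296 kg/m³.
(x−vt)²/(4Dt) = (2.8)²/(4 × 0.17 × 14) = 0.8235; exp(−0.8235) = 0.4389.
C = 0.01296 × 0.4389 = 0.00569 kg/m³.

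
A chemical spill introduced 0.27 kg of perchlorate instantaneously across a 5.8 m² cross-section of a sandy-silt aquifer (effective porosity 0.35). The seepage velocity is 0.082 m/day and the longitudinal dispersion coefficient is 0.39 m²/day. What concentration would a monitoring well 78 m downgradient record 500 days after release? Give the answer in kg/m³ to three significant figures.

For an instantaneous plane source, C(x,t) = M/(n_e·A·√(4πDt)) · exp(−(x−vt)²/(4Dt)), with n_e·A the pore (flow) area.
Plume center vt = 0.082 × 500 = 41 m, so the well at 78 m is 37 m downgradient of the peak.
√(4πDt) = 49.50 m, giving peak height M/(n_e·A·√(4πDt)) = 0.27/(0.35 × 5.8 × 49.50) = 0.002687 kg/m³.
(x−vt)²/(4Dt) = (37)²/(4 × 0.39 × 500) = 1.755; exp(−1.755) = 0.1729.
C = 0.002687 × 0.1729 = 0.000465 kg/m³.

0.000465 kg/m³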